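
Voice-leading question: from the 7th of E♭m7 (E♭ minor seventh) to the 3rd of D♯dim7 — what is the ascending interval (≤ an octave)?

augmented 3rd

E♭m7 (E♭ minor seventh) has D♭ as its 7th, and D♯dim7 has F♯ as its 3rd.
3 letter names make it a third; at 5 semitones (a half step wider than major) the quality is augmented.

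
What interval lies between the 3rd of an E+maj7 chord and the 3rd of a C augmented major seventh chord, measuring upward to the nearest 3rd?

minor sixth

The 3rd of E+maj7 is G#; the 3rd of C augmented major seventh is E.
G# up to E is 8 semitones, a half step narrower than a major sixth, so the interval is minor.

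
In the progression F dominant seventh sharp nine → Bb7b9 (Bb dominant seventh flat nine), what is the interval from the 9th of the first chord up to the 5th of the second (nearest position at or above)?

F dominant seventh sharp nine has G# as its 9th, and Bb7b9 (Bb dominant seventh flat nine) has F as its 5th.
G# up to F is 9 semitones, a whole step narrower than a major seventh, so the interval is diminished.

d7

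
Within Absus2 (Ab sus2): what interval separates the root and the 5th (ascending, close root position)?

Absus2: Ab, Bb, Eb.
So we need the interval from Ab up to Eb.
Counting 5 letters and 7 half steps from Ab gives a perfect fifth.

perfect fifth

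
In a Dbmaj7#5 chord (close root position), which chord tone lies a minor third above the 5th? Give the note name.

C

Dbmaj7#5 (Db augmented major seventh): Db, F, A, C.
The 5th is A. A minor third above A is C.
C is the chord's 7th.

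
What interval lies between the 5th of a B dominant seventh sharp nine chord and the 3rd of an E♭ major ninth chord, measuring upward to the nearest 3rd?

minor 2nd

The 5th of B dominant seventh sharp nine is F♯; the 3rd of E♭ major ninth is G.
From F♯ to G: 1 semitone over a second = minor.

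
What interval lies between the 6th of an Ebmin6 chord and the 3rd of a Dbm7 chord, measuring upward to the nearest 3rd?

d4

The 6th of Ebmin6 is C; the 3rd of Dbm7 is Fb.
4 letter names make it a fourth; at 4 semitones (a half step narrower than perfect) the quality is diminished.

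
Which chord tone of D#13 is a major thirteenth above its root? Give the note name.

B#

D#13 (D# dominant thirteenth) is spelled D# F## A# C# E# B#.
The root is D#. A major thirteenth above D# is B#.
B# is the chord's 13th.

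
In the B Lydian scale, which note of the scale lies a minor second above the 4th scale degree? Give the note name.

The scale is B C# D# E# F# G# A#.
The 4th scale degree is E#; a minor second above that is F# — scale degree 5.

F#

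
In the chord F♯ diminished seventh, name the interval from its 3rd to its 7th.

F♯°7: F♯, A, C, E♭.
So we need the interval from A up to E♭.
From A to E♭: 6 semitones over a fifth = diminished.

d5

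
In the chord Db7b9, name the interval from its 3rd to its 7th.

diminished fifth

Spelling the chord: Db, F, Ab, Cb, Ebb.
3rd = F; 7th = Cb.
F up to Cb is 6 semitones, a half step narrower than a perfect fifth, so the interval is diminished.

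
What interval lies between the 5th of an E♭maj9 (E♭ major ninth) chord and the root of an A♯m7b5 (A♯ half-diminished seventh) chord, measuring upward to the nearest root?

augmented seventh

The 5th of E♭maj9 (E♭ major ninth) is B♭; the root of A♯m7b5 (A♯ half-diminished seventh) is A♯.
7 letter names make it a seventh; at 12 semitones (a half step wider than major) the quality is augmented.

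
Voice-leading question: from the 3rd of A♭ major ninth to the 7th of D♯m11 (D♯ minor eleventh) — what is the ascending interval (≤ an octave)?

The 3rd of A♭ major ninth is C; the 7th of D♯m11 (D♯ minor eleventh) is C♯.
1 letter names make it a unison; at 1 semitone (a half step wider than perfect) the quality is augmented.

augmented unison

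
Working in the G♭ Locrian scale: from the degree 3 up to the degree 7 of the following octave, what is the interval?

perfect twelfth

G♭ locrian: G♭ A𝄫 B𝄫 C♭ D𝄫 E𝄫 F♭.
The degree 3 is B𝄫 and the scale degree 7 (up an octave) is F♭.
B𝄫 up to F♭ spans 12 letter names and 19 semitones — a perfect twelfth.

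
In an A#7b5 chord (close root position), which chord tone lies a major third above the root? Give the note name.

C##

A#7b5 is spelled A# C## E G#.
The root is A#. A major third above A# is C##.
C## is the chord's 3rd.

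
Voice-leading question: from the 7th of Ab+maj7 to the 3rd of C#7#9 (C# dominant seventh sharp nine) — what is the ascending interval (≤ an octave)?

augmented 6th

Ab+maj7 has G as its 7th, and C#7#9 (C# dominant seventh sharp nine) has E# as its 3rd.
From G to E#: 10 semitones over a sixth = augmented.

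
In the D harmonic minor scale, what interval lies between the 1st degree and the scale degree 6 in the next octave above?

minor thirteenth

The scale runs D E F G A B♭ C♯.
So we need the interval from D up to B♭.
13 letter names make it a thirteenth; at 20 semitones (a half step narrower than major) the quality is minor.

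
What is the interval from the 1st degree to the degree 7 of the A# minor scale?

Spelling the A# minor scale: A# B# C# D# E# F# G#.
1st degree = A#; 7th degree = G#.
7 letter names make it a seventh; at 10 semitones (a half step narrower than major) the quality is minor.

minor 7th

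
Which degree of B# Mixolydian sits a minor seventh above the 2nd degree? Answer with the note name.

The scale is B# C## D## E# F## G## A#.
The 2nd degree is C##; a minor seventh above that is B# — scale degree 1.

B#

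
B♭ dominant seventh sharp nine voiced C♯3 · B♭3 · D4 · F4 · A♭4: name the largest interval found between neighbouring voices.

Adjacent intervals: C♯3→B♭3 = diminished seventh; B♭3→D4 = major third; D4→F4 = minor third; F4→A♭4 = minor third.
The largest is C♯3 to B♭3, a diminished seventh (9 semitones).

diminished seventh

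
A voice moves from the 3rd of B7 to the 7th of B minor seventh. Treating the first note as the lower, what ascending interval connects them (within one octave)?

diminished fifth

The 3rd of B7 is D♯; the 7th of B minor seventh is A.
5 letter names make it a fifth; at 6 semitones (a half step narrower than perfect) the quality is diminished.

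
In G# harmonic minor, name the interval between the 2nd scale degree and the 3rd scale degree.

G# harmonic minor: G# A# B C# D# E F##.
2nd scale degree = A#; scale degree 3 = B.
A# up to B is 1 semitone, a half step narrower than a major second, so the interval is minor.

minor second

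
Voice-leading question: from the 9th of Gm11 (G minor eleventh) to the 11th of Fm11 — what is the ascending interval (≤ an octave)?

Gm11 (G minor eleventh) has A as its 9th, and Fm11 has Bb as its 11th.
A up to Bb is 1 semitone, a half step narrower than a major second, so the interval is minor.

minor second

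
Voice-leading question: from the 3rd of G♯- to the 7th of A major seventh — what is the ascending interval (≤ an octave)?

major sixth

The 3rd of G♯- is B; the 7th of A major seventh is G♯.
From B to G♯ is 9 semitones, exactly the major sixth.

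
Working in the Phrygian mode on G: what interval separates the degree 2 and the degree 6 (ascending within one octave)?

P5

G phrygian: G Ab Bb C D Eb F.
The degree 2 is Ab and the scale degree 6 is Eb.
Ab up to Eb spans 5 letter names and 7 semitones — a perfect fifth.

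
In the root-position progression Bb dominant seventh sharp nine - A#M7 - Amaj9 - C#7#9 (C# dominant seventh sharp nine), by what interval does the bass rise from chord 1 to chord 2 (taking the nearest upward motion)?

The roots are Bb and A#.
Bb up to A# is 12 semitones, a half step wider than a major seventh, so the interval is augmented.

augmented seventh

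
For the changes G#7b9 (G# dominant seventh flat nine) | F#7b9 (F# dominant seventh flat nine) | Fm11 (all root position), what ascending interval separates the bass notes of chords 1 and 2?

minor 7th

The roots are G# and F#.
G# up to F# is 10 semitones, a half step narrower than a major seventh, so the interval is minor.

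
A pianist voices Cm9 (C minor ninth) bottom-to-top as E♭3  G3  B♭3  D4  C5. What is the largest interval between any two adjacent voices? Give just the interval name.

Adjacent intervals: E♭3→G3 = major third; G3→B♭3 = minor third; B♭3→D4 = major third; D4→C5 = minor seventh.
The largest is D4 to C5, a minor seventh (10 semitones).

minor seventh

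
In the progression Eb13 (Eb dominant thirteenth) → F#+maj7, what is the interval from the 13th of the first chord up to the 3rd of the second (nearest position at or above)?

Eb13 (Eb dominant thirteenth) has C as its 13th, and F#+maj7 has A# as its 3rd.
From C to A#: 10 semitones over a sixth = augmented.

augmented 6th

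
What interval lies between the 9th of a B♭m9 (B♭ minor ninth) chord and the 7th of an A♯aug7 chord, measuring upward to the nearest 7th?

augmented 5th

B♭m9 (B♭ minor ninth) has C as its 9th, and A♯aug7 has G♯ as its 7th.
5 letter names make it a fifth; at 8 semitones (a half step wider than perfect) the quality is augmented.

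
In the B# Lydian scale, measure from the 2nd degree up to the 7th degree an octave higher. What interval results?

major thirteenth

Spelling the B# Lydian scale: B# C## D## E## F## G## A##.
2nd degree = C##; 7th scale degree (up an octave) = A##.
Counting 13 letters and 21 half steps from C## gives a major thirteenth.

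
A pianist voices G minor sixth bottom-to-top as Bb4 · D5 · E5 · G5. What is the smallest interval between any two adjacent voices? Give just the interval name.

M2

Adjacent intervals: Bb4→D5 = major third; D5→E5 = major second; E5→G5 = minor third.
The smallest is D5 to E5, a major second (2 semitones).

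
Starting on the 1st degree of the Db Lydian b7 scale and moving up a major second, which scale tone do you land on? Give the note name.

The scale is Db Eb F G Ab Bb Cb.
The 1st degree is Db; a major second above that is Eb — scale degree 2.

Eb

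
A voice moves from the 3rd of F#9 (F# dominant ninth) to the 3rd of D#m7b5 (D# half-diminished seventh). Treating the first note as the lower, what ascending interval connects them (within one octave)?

minor sixth

F#9 (F# dominant ninth) has A# as its 3rd, and D#m7b5 (D# half-diminished seventh) has F# as its 3rd.
6 letter names make it a sixth; at 8 semitones (a half step narrower than major) the quality is minor.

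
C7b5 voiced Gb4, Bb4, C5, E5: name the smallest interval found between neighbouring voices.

Adjacent intervals: Gb4→Bb4 = major third; Bb4→C5 = major second; C5→E5 = major third.
The smallest is Bb4 to C5, a major second (2 semitones).

M2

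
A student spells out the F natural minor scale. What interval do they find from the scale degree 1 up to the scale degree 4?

Spelling the F natural minor scale: F G A♭ B♭ C D♭ E♭.
That puts F below B♭.
From F to B♭ is 5 semitones, exactly the perfect fourth.

P4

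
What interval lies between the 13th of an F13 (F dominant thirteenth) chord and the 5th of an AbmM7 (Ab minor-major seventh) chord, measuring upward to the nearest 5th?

F13 (F dominant thirteenth) has D as its 13th, and AbmM7 (Ab minor-major seventh) has Eb as its 5th.
From D to Eb: 1 semitone over a second = minor.

minor second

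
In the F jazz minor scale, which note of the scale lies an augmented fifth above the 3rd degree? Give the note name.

The scale is F G Ab Bb C D E.
The 3rd degree is Ab; an augmented fifth above that is E — scale degree 7.

E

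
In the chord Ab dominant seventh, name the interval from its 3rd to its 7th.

diminished fifth

The chord tones of Ab7 are Ab, C, Eb, Gb.
The 3rd is C and the 7th is Gb.
From C to Gb: 6 semitones over a fifth = diminished.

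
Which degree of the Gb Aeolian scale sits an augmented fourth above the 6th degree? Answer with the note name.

Ab

The scale is Gb Ab Bbb Cb Db Ebb Fb.
The 6th degree is Ebb; an augmented fourth above that is Ab — scale degree 2.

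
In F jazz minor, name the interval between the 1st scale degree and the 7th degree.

major 7th

Spelling F jazz minor: F G A♭ B♭ C D E.
The 1st scale degree is F and the 7th scale degree is E.
Counting 7 letters and 11 half steps from F gives a major seventh.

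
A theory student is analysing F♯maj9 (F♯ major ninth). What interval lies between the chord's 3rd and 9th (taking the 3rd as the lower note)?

The chord tones of F♯ major ninth are F♯–A♯–C♯–E♯–G♯.
So we need the interval from A♯ up to G♯.
7 letter names make it a seventh; at 10 semitones (a half step narrower than major) the quality is minor.

minor 7th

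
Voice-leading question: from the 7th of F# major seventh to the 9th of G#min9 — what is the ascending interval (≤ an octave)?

F# major seventh has E# as its 7th, and G#min9 has A# as its 9th.
E# up to A# spans 4 letter names and 5 semitones — a perfect fourth.

perfect fourth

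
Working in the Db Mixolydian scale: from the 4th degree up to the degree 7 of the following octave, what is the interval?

perfect 11th

The scale runs Db Eb F Gb Ab Bb Cb.
That puts Gb below Cb.
Gb up to Cb spans 11 letter names and 17 semitones — a perfect eleventh.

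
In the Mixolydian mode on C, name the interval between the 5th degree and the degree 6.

major second

C mixolydian: C D E F G A Bb.
So we need the interval from G up to A.
Counting 2 letters and 2 half steps from G gives a major second.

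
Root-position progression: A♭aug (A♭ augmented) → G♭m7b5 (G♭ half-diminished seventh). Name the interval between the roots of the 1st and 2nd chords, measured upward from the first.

minor 7th

The roots are A♭ and G♭.
From A♭ to G♭: 10 semitones over a seventh = minor.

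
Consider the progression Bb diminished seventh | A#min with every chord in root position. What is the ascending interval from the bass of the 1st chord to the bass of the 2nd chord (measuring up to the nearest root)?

A7

The roots are Bb and A#.
7 letter names make it a seventh; at 12 semitones (a half step wider than major) the quality is augmented.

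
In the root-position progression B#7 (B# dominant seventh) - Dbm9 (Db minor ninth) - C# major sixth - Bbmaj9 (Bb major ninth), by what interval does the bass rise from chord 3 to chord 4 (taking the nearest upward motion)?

The roots are C# and Bb.
C# up to Bb is 9 semitones, a whole step narrower than a major seventh, so the interval is diminished.

diminished seventh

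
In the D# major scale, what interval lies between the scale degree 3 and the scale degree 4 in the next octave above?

minor ninth

The scale runs D# E# F## G# A# B# C##.
That puts F## below G#.
From F## to G#: 13 semitones over a ninth = minor.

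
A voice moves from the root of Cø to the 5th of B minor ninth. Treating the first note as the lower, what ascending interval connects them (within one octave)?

Cø has C as its root, and B minor ninth has F# as its 5th.
C up to F# is 6 semitones, a half step wider than a perfect fourth, so the interval is augmented.

augmented fourth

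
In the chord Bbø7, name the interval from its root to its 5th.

Bb half-diminished seventh is spelled Bb–Db–Fb–Ab.
So we need the interval from Bb up to Fb.
Bb up to Fb is 6 semitones, a half step narrower than a perfect fifth, so the interval is diminished.

diminished fifth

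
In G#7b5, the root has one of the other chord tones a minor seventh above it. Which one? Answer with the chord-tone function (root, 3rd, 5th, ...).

7th

The chord tones of G#7b5 are G#-B#-D-F#.
The root is G#. A minor seventh above G# is F#.
F# is the chord's 7th.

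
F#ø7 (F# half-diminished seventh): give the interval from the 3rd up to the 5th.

The chord tones of F#ø are F# A C E.
So we need the interval from A up to C.
From A to C: 3 semitones over a third = minor.

minor third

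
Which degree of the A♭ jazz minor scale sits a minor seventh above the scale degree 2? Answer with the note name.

Ab

The scale is A♭ B♭ C♭ D♭ E♭ F G.
The scale degree 2 is B♭; a minor seventh above that is A♭ — scale degree 1.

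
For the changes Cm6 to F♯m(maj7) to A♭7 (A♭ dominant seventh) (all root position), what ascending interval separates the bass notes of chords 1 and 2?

augmented fourth

The roots are C and F♯.
C up to F♯ is 6 semitones, a half step wider than a perfect fourth, so the interval is augmented.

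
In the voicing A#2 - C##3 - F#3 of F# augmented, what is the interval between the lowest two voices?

Those voices are A#2 and C##3.
A# up to C## spans 3 letter names and 4 semitones — a major third.

major third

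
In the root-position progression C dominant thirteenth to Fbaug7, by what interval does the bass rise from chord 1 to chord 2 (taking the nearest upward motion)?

diminished fourth

The roots are C and Fb.
4 letter names make it a fourth; at 4 semitones (a half step narrower than perfect) the quality is diminished.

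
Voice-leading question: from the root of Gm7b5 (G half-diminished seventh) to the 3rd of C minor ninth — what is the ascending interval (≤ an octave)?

minor sixth

The root of Gm7b5 (G half-diminished seventh) is G; the 3rd of C minor ninth is Eb.
6 letter names make it a sixth; at 8 semitones (a half step narrower than major) the quality is minor.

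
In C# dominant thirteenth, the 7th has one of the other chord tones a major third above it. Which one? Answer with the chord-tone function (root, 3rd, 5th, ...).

C#13 (C# dominant thirteenth) is spelled C#-E#-G#-B-D#-A#.
The 7th is B. A major third above B is D#.
D# is the chord's 9th.

9th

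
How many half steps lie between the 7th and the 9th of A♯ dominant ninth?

4

A♯9 (A♯ dominant ninth): A♯ C𝄪 E♯ G♯ B♯.
G♯ to B♯ is a major third: 4 semitones.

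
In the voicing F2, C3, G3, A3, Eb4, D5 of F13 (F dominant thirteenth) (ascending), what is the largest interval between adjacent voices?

Adjacent intervals: F2→C3 = perfect fifth; C3→G3 = perfect fifth; G3→A3 = major second; A3→Eb4 = diminished fifth; Eb4→D5 = major seventh.
The largest is Eb4 to D5, a major seventh (11 semitones).

major seventh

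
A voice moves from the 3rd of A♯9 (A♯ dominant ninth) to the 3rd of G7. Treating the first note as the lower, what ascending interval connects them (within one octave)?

diminished 7th

A♯9 (A♯ dominant ninth) has C𝄪 as its 3rd, and G7 has B as its 3rd.
C𝄪 up to B is 9 semitones, a whole step narrower than a major seventh, so the interval is diminished.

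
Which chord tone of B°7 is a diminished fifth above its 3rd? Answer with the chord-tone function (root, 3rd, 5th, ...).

7th

Spelling the chord: B, D, F, A♭.
The 3rd is D. A diminished fifth above D is A♭.
A♭ is the chord's 7th.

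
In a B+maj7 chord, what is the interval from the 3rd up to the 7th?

perfect 5th

Bmaj7#5 is spelled B–D#–F##–A#.
The 3rd is D# and the 7th is A#.
Counting 5 letters and 7 half steps from D# gives a perfect fifth.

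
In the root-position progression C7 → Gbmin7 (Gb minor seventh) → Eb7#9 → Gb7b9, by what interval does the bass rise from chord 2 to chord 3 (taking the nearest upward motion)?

The roots are Gb and Eb.
Counting 6 letters and 9 half steps from Gb gives a major sixth.

major 6th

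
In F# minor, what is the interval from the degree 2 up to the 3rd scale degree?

m2

Spelling F# minor: F# G# A B C# D E.
So we need the interval from G# up to A.
2 letter names make it a second; at 1 semitone (a half step narrower than major) the quality is minor.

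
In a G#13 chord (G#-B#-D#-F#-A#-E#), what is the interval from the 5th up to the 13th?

So we need the interval from D# up to E#.
D# up to E# spans 9 letter names and 14 semitones — a major ninth.

M9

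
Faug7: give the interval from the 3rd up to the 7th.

diminished 5th

Spelling the chord: F A C# Eb.
That puts A below Eb.
A up to Eb is 6 semitones, a half step narrower than a perfect fifth, so the interval is diminished.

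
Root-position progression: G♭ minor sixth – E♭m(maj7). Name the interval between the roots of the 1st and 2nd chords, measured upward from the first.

major sixth

The roots are G♭ and E♭.
Counting 6 letters and 9 half steps from G♭ gives a major sixth.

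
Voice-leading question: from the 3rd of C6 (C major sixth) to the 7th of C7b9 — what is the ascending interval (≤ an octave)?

The 3rd of C6 (C major sixth) is E; the 7th of C7b9 is B♭.
E up to B♭ is 6 semitones, a half step narrower than a perfect fifth, so the interval is diminished.

diminished 5th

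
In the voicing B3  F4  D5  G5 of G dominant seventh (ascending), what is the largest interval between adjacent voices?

major sixth

Adjacent intervals: B3→F4 = diminished fifth; F4→D5 = major sixth; D5→G5 = perfect fourth.
The largest is F4 to D5, a major sixth (9 semitones).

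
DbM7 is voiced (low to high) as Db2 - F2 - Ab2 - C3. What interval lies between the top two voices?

Those voices are Ab2 and C3.
From Ab to C is 4 semitones, exactly the major third.

major 3rd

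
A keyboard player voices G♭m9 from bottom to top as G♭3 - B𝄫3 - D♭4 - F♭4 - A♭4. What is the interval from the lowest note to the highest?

The outer voices are G♭3 and A♭4.
From G♭ to A♭ is 14 semitones, exactly the major ninth.

M9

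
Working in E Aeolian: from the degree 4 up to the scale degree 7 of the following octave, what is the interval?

perfect eleventh

E natural minor: E F# G A B C D.
Degree 4 = A; 7th degree (up an octave) = D.
Counting 11 letters and 17 half steps from A gives a perfect eleventh.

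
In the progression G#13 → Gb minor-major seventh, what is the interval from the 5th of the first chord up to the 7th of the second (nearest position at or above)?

The 5th of G#13 is D#; the 7th of Gb minor-major seventh is F.
3 letter names make it a third; at 2 semitones (a whole step narrower than major) the quality is diminished.

d3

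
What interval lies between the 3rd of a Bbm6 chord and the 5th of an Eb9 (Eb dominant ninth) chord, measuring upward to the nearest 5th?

major sixth

Bbm6 has Db as its 3rd, and Eb9 (Eb dominant ninth) has Bb as its 5th.
Db up to Bb spans 6 letter names and 9 semitones — a major sixth.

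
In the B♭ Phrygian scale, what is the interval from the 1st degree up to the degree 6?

The scale runs B♭ C♭ D♭ E♭ F G♭ A♭.
So we need the interval from B♭ up to G♭.
B♭ up to G♭ is 8 semitones, a half step narrower than a major sixth, so the interval is minor.

minor 6th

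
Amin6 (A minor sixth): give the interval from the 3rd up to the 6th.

Spelling the chord: A, C, E, F#.
3rd = C; 6th = F#.
4 letter names make it a fourth; at 6 semitones (a half step wider than perfect) the quality is augmented.

A4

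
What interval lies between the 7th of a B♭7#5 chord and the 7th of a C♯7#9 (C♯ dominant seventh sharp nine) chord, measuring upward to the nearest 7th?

The 7th of B♭7#5 is A♭; the 7th of C♯7#9 (C♯ dominant seventh sharp nine) is B.
2 letter names make it a second; at 3 semitones (a half step wider than major) the quality is augmented.

augmented second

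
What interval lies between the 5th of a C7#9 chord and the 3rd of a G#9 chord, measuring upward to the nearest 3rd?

The 5th of C7#9 is G; the 3rd of G#9 is B#.
3 letter names make it a third; at 5 semitones (a half step wider than major) the quality is augmented.

augmented third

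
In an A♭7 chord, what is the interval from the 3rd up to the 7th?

A♭7 (A♭ dominant seventh): A♭, C, E♭, G♭.
The 3rd is C and the 7th is G♭.
From C to G♭: 6 semitones over a fifth = diminished.
That tritone between 3rd and 7th is what gives the dominant seventh its pull toward resolution.

diminished fifth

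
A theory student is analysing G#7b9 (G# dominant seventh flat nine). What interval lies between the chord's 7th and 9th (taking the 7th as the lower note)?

Spelling the chord: G#, B#, D#, F#, A.
The 7th is F# and the 9th is A.
3 letter names make it a third; at 3 semitones (a half step narrower than major) the quality is minor.

minor third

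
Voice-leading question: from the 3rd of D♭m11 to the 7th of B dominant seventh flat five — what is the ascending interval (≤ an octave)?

D♭m11 has F♭ as its 3rd, and B dominant seventh flat five has A as its 7th.
F♭ up to A is 5 semitones, a half step wider than a major third, so the interval is augmented.

augmented third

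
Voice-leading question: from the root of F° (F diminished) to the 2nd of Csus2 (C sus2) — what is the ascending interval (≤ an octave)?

F° (F diminished) has F as its root, and Csus2 (C sus2) has D as its 2nd.
F up to D spans 6 letter names and 9 semitones — a major sixth.

major sixth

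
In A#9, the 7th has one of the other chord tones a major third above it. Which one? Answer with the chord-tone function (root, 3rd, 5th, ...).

The chord tones of A# dominant ninth are A#-C##-E#-G#-B#.
The 7th is G#. A major third above G# is B#.
B# is the chord's 9th.

9th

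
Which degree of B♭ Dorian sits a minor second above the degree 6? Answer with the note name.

Ab

The scale is B♭ C D♭ E♭ F G A♭.
The degree 6 is G; a minor second above that is A♭ — scale degree 7.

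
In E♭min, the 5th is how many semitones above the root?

E♭m (E♭ minor) is spelled E♭-G♭-B♭.
E♭ to B♭ is a perfect fifth: 7 semitones.

7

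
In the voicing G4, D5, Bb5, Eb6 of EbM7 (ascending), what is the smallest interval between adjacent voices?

Adjacent intervals: G4→D5 = perfect fifth; D5→Bb5 = minor sixth; Bb5→Eb6 = perfect fourth.
The smallest is Bb5 to Eb6, a perfect fourth (5 semitones).

perfect fourth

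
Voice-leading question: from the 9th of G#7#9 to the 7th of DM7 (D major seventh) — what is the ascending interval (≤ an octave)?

diminished 3rd

The 9th of G#7#9 is A##; the 7th of DM7 (D major seventh) is C#.
A## up to C# is 2 semitones, a whole step narrower than a major third, so the interval is diminished.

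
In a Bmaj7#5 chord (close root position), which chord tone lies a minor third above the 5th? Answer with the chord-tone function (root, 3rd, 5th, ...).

Spelling the chord: B–D#–F##–A#.
The 5th is F##. A minor third above F## is A#.
A# is the chord's 7th.

7th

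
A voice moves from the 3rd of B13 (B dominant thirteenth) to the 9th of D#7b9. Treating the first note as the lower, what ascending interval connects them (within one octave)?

The 3rd of B13 (B dominant thirteenth) is D#; the 9th of D#7b9 is E.
D# up to E is 1 semitone, a half step narrower than a major second, so the interval is minor.

minor second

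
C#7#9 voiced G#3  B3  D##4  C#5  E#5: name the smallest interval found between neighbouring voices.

Adjacent intervals: G#3→B3 = minor third; B3→D##4 = augmented third; D##4→C#5 = diminished seventh; C#5→E#5 = major third.
The smallest is G#3 to B3, a minor third (3 semitones).

minor third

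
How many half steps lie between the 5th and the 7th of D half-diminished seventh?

4

Dø (D half-diminished seventh) is spelled D, F, Ab, C.
Ab to C is a major third: 4 semitones.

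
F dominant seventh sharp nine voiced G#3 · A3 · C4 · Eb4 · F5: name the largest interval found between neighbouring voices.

major ninth

Adjacent intervals: G#3→A3 = minor second; A3→C4 = minor third; C4→Eb4 = minor third; Eb4→F5 = major ninth.
The largest is Eb4 to F5, a major ninth (14 semitones).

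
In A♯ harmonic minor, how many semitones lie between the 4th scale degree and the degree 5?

The scale is A♯ B♯ C♯ D♯ E♯ F♯ G𝄪.
D♯ up to E♯ is a major second — 2 semitones.

2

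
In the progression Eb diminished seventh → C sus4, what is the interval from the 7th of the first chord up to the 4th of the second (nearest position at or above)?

augmented 3rd

The 7th of Eb diminished seventh is Dbb; the 4th of C sus4 is F.
From Dbb to F: 5 semitones over a third = augmented.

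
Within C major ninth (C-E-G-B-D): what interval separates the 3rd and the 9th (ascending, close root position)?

minor seventh

3rd = E; 9th = D.
7 letter names make it a seventh; at 10 semitones (a half step narrower than major) the quality is minor.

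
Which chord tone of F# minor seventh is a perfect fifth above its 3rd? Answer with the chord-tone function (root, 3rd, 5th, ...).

7th

The chord tones of F#m7 are F#–A–C#–E.
The 3rd is A. A perfect fifth above A is E.
E is the chord's 7th.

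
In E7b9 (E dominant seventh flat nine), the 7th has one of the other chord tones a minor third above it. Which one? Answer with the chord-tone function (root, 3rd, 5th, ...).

E7b9: E G# B D F.
The 7th is D. A minor third above D is F.
F is the chord's 9th.

9th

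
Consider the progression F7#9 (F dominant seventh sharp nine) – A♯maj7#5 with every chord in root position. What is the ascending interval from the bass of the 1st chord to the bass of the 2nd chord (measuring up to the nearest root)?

augmented 3rd

The roots are F and A♯.
3 letter names make it a third; at 5 semitones (a half step wider than major) the quality is augmented.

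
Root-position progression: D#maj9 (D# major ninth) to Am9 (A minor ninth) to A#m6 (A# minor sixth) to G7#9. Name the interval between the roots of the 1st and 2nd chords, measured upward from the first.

diminished fifth

The roots are D# and A.
5 letter names make it a fifth; at 6 semitones (a half step narrower than perfect) the quality is diminished.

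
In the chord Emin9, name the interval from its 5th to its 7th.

minor third

Spelling the chord: E G B D F#.
So we need the interval from B up to D.
3 letter names make it a third; at 3 semitones (a half step narrower than major) the quality is minor.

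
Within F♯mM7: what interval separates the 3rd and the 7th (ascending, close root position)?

F♯ minor-major seventh: F♯–A–C♯–E♯.
The 3rd is A and the 7th is E♯.
From A to E♯: 8 semitones over a fifth = augmented.

A5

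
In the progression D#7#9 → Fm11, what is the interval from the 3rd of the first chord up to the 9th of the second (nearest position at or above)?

D#7#9 has F## as its 3rd, and Fm11 has G as its 9th.
2 letter names make it a second; at 0 semitones (a whole step narrower than major) the quality is diminished.

diminished 2nd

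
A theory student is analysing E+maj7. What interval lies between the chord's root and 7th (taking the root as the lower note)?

E+maj7: E, G#, B#, D#.
So we need the interval from E up to D#.
Counting 7 letters and 11 half steps from E gives a major seventh.

M7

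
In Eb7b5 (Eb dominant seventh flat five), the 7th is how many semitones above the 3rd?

Spelling the chord: Eb–G–Bbb–Db.
G to Db is a diminished fifth: 6 semitones.

6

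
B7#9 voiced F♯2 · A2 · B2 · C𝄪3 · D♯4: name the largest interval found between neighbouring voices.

Adjacent intervals: F♯2→A2 = minor third; A2→B2 = major second; B2→C𝄪3 = augmented second; C𝄪3→D♯4 = minor ninth.
The largest is C𝄪3 to D♯4, a minor ninth (13 semitones).

minor 9th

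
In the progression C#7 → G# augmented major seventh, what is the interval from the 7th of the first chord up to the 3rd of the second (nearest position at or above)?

The 7th of C#7 is B; the 3rd of G# augmented major seventh is B#.
B up to B# is 1 semitone, a half step wider than a perfect unison, so the interval is augmented.

augmented unison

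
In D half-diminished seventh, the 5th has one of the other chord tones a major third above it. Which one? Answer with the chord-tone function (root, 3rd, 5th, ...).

Spelling the chord: D-F-Ab-C.
The 5th is Ab. A major third above Ab is C.
C is the chord's 7th.

7th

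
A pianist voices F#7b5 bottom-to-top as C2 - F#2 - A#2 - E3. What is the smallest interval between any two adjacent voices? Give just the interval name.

M3

Adjacent intervals: C2→F#2 = augmented fourth; F#2→A#2 = major third; A#2→E3 = diminished fifth.
The smallest is F#2 to A#2, a major third (4 semitones).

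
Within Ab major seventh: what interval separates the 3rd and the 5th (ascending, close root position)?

minor third

AbM7 is spelled Ab-C-Eb-G.
That puts C below Eb.
3 letter names make it a third; at 3 semitones (a half step narrower than major) the quality is minor.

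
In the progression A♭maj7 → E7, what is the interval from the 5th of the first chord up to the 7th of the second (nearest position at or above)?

M7

The 5th of A♭maj7 is E♭; the 7th of E7 is D.
Counting 7 letters and 11 half steps from E♭ gives a major seventh.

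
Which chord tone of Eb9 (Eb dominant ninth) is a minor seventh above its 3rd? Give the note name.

The chord tones of Eb9 are Eb-G-Bb-Db-F.
The 3rd is G. A minor seventh above G is F.
F is the chord's 9th.

F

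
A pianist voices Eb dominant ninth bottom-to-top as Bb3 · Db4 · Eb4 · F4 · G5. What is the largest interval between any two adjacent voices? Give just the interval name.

Adjacent intervals: Bb3→Db4 = minor third; Db4→Eb4 = major second; Eb4→F4 = major second; F4→G5 = major ninth.
The largest is F4 to G5, a major ninth (14 semitones).

major ninth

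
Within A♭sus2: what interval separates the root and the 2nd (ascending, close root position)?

major second

A♭sus2: A♭–B♭–E♭.
The root is A♭ and the 2nd is B♭.
Counting 2 letters and 2 half steps from A♭ gives a major second.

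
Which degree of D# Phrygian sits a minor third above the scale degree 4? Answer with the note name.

The scale is D# E F# G# A# B C#.
The scale degree 4 is G#; a minor third above that is B — scale degree 6.

B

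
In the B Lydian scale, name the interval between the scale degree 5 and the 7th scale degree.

major third

B lydian: B C# D# E# F# G# A#.
That puts F# below A#.
F# up to A# spans 3 letter names and 4 semitones — a major third.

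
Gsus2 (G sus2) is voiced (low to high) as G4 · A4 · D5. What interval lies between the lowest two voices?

Those voices are G4 and A4.
Counting 2 letters and 2 half steps from G gives a major second.

major second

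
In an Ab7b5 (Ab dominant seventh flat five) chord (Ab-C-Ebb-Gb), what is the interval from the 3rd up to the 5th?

diminished third

That puts C below Ebb.
3 letter names make it a third; at 2 semitones (a whole step narrower than major) the quality is diminished.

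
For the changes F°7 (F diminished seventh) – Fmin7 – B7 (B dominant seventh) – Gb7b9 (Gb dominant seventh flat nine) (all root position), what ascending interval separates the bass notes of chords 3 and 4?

The roots are B and Gb.
From B to Gb: 7 semitones over a sixth = diminished.

diminished sixth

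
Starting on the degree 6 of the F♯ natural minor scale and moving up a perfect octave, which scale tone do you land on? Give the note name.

The scale is F♯ G♯ A B C♯ D E.
The degree 6 is D; a perfect octave above that is D — scale degree 6.

D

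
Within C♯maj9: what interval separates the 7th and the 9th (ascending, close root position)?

minor third

The chord tones of C♯maj9 (C♯ major ninth) are C♯–E♯–G♯–B♯–D♯.
7th = B♯; 9th = D♯.
B♯ up to D♯ is 3 semitones, a half step narrower than a major third, so the interval is minor.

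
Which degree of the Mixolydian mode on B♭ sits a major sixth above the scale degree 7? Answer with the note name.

The scale is B♭ C D E♭ F G A♭.
The scale degree 7 is A♭; a major sixth above that is F — scale degree 5.

F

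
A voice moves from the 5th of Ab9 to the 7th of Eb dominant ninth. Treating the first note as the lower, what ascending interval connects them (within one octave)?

m7

The 5th of Ab9 is Eb; the 7th of Eb dominant ninth is Db.
7 letter names make it a seventh; at 10 semitones (a half step narrower than major) the quality is minor.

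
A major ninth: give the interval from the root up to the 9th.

Amaj9: A C♯ E G♯ B.
That puts A below B.
A up to B spans 9 letter names and 14 semitones — a major ninth.

major 9th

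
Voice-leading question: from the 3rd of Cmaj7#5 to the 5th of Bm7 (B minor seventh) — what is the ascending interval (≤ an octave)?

major second

The 3rd of Cmaj7#5 is E; the 5th of Bm7 (B minor seventh) is F♯.
Counting 2 letters and 2 half steps from E gives a major second.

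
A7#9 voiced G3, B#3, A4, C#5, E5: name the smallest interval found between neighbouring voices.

Adjacent intervals: G3→B#3 = augmented third; B#3→A4 = diminished seventh; A4→C#5 = major third; C#5→E5 = minor third.
The smallest is C#5 to E5, a minor third (3 semitones).

minor third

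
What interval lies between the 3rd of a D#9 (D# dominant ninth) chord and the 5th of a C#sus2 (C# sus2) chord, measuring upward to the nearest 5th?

minor second

D#9 (D# dominant ninth) has F## as its 3rd, and C#sus2 (C# sus2) has G# as its 5th.
2 letter names make it a second; at 1 semitone (a half step narrower than major) the quality is minor.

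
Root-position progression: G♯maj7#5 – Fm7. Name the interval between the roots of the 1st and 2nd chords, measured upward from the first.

The roots are G♯ and F.
From G♯ to F: 9 semitones over a seventh = diminished.

diminished seventh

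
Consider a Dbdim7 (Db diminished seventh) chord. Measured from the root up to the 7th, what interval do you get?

Spelling the chord: Db Fb Abb Cbb.
That puts Db below Cbb.
7 letter names make it a seventh; at 9 semitones (a whole step narrower than major) the quality is diminished.

diminished seventh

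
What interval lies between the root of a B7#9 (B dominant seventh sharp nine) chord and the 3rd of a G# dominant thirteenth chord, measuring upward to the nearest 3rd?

A1

B7#9 (B dominant seventh sharp nine) has B as its root, and G# dominant thirteenth has B# as its 3rd.
B up to B# is 1 semitone, a half step wider than a perfect unison, so the interval is augmented.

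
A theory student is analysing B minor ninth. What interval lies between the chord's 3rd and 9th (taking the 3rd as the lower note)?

Bmin9 is spelled B, D, F#, A, C#.
3rd = D; 9th = C#.
Counting 7 letters and 11 half steps from D gives a major seventh.

major 7th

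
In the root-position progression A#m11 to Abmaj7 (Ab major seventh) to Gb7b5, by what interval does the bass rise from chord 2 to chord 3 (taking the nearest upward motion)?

minor seventh

The roots are Ab and Gb.
Ab up to Gb is 10 semitones, a half step narrower than a major seventh, so the interval is minor.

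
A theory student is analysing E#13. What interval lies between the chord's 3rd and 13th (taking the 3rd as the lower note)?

perfect eleventh

E# dominant thirteenth: E#–G##–B#–D#–F##–C##.
The 3rd is G## and the 13th is C##.
G## up to C## spans 11 letter names and 17 semitones — a perfect eleventh.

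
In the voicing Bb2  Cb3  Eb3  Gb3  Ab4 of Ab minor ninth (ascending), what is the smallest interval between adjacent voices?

Adjacent intervals: Bb2→Cb3 = minor second; Cb3→Eb3 = major third; Eb3→Gb3 = minor third; Gb3→Ab4 = major ninth.
The smallest is Bb2 to Cb3, a minor second (1 semitone).

minor second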